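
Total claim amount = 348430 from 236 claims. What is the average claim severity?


severity = total / number
= 348430 / 236
= 1476.3983


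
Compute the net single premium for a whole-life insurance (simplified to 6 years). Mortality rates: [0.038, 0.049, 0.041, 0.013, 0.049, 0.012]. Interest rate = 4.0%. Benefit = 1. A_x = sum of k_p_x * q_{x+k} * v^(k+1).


v = 0.961538
Year 0: k_p_x=1.0, q=0.038, term=0.036538
Year 1: k_p_x=0.962, q=0.049, term=0.043582
Year 2: k_p_x=0.914862, q=0.041, term=0.033346
Year 3: k_p_x=0.877353, q=0.013, term=0.00975
Year 4: k_p_x=0.865947, q=0.049, term=0.034876
Year 5: k_p_x=0.823516, q=0.012, term=0.00781
A_x = 0.1659


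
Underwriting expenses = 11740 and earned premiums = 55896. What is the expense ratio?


Expense ratio = expenses / premiums
= 11740 / 55896
= 0.21


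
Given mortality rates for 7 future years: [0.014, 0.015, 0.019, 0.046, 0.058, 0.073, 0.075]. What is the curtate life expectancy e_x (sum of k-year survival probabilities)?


e_x = sum_{k=1}^{n} k_p_x
k_p_x values:
  1_p_x = 0.986
  2_p_x = 0.97121
  3_p_x = 0.952757
  4_p_x = 0.90893
  5_p_x = 0.856212
  6_p_x = 0.793709
  7_p_x = 0.734181
e_x = 6.203


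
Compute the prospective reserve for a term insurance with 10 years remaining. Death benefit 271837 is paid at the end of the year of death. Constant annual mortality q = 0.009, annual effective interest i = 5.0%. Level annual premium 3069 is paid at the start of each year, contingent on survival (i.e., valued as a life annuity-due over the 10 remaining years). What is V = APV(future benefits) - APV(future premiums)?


v = 1/(1+i) = 0.952381
APV(future benefits) per unit = sum_{k=0}^{9} k_p_x * q * v^(k+1) = 0.06699
APV(future benefits) = 271837 * 0.06699 = 18210.2539
Life annuity-due factor ä_{x:10} = sum_{k=0}^{9} k_p_x * v^k = 7.815454
APV(future premiums) = 3069 * 7.815454 = 23985.629
V = 18210.2539 - 23985.629
= -5775.375


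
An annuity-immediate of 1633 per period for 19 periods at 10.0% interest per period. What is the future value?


FV = PMT * ((1+i)^n - 1) / i
= 1633 * ((1.1)^19 - 1) / 0.1
= 1633 * (6.115909 - 1) / 0.1
= 83542.7947


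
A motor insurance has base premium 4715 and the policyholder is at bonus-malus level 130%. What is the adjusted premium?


adjusted = base * BM_level / 100
= 4715 * 130 / 100
= 4715 * 1.3
= 6129.5


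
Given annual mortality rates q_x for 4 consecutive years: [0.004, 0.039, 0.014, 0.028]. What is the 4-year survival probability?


p_k = 1 - q_k for each year
Survival = product of (1 - q_k)
= 0.996 * 0.961 * 0.986 * 0.972
= 0.9173


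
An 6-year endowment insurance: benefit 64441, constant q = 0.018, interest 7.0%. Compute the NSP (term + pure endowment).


Term component = 5304.8841
Pure endowment = 6_p_x * v^6 * benefit = 0.896745 * 0.666342 * 64441 = 38506.0111
NSP = 43810.8952


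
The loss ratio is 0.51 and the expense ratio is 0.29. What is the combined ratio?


Combined ratio = loss ratio + expense ratio
= 0.51 + 0.29
= 0.8


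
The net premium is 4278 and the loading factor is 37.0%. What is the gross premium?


Gross = net * (1 + loading)
= 4278 * (1 + 0.37)
= 4278 * 1.37
= 5860.86


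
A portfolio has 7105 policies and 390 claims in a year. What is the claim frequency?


frequency = claims / policies
= 390 / 7105
= 0.0549


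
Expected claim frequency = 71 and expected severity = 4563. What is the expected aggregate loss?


E[S] = E[N] * E[X]
= 71 * 4563
= 323973


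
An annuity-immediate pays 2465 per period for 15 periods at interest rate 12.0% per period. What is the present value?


PV = PMT * (1 - (1+i)^(-n)) / i
= 2465 * (1 - (1+0.12)^(-15)) / 0.12
= 2465 * (1 - 0.182696) / 0.12
= 2465 * 6.810864
= 16788.781


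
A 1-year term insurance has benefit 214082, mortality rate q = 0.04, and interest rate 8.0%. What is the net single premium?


NSP = benefit * q * v
v = 1/(1+i) = 0.925926
NSP = 214082 * 0.04 * 0.925926
= 7928.963


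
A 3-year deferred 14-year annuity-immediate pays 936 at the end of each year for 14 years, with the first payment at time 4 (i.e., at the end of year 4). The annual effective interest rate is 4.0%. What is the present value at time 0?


PV at time 3 of the 14-year annuity-immediate:
a_n = 936 * (1-(1+0.04)^(-14))/0.04 = 9887.0831
Discount back 3 years to time 0:
PV = 9887.0831 * (1+0.04)^(-3)
= 9887.0831 * 0.888996
= 8789.5808


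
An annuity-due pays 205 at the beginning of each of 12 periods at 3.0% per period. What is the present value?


PV_due = PMT * (1-(1+i)^(-n))/i * (1+i)
PV_immediate = 2040.5708
PV_due = 2040.5708 * 1.03
= 2101.7879


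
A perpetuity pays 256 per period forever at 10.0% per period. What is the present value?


PV = PMT / i
= 256 / 0.1
= 2560.0


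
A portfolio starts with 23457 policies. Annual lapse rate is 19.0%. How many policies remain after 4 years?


remaining = initial * (1 - lapse)^years
= 23457 * (1 - 0.19)^4
= 23457 * 0.430467
= 10097.4693


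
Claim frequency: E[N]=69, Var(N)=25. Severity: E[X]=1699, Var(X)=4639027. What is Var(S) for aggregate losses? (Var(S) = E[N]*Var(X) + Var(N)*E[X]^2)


Var(S) = E[N]*Var(X) + Var(N)*E[X]^2
= 69*4639027 + 25*1699^2
= 320092863 + 72165025
= 3.9226e+08


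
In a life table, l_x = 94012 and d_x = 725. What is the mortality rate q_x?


q_x = d_x / l_x
= 725 / 94012
= 0.0077


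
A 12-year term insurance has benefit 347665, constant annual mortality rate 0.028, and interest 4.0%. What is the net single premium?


NSP = benefit * sum_{k=0}^{n-1} k_p_x * q * v^(k+1)
With constant q=0.028, v=0.961538
Sum = 0.228852
NSP = 347665 * 0.228852
= 79563.7791


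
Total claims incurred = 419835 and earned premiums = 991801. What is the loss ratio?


Loss ratio = claims / premiums
= 419835 / 991801
= 0.4233


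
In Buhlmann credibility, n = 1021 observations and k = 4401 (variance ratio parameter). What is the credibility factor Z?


Z = n / (n + k)
= 1021 / (1021 + 4401)
= 1021 / 5422
= 0.1883


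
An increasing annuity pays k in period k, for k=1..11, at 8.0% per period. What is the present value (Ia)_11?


(Ia)_n = sum_{k=1}^{n} k * v^k, v = 1/(1+i)
v = 0.925926
Sum computed term by term:
(Ia)_11 = 37.4046


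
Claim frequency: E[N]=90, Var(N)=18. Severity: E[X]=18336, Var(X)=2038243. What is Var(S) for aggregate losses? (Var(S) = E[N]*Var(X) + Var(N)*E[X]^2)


Var(S) = E[N]*Var(X) + Var(N)*E[X]^2
= 90*2038243 + 18*18336^2
= 183441870 + 6051760128
= 6.2352e+09


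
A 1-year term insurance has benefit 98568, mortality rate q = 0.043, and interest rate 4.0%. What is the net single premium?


NSP = benefit * q * v
v = 1/(1+i) = 0.961538
NSP = 98568 * 0.043 * 0.961538
= 4075.4077


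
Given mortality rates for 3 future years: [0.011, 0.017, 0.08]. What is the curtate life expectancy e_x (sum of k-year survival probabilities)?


e_x = sum_{k=1}^{n} k_p_x
k_p_x values:
  1_p_x = 0.989
  2_p_x = 0.972187
  3_p_x = 0.894412
e_x = 2.8556


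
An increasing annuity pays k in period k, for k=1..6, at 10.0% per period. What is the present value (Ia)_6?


(Ia)_n = sum_{k=1}^{n} k * v^k, v = 1/(1+i)
v = 0.909091
Sum computed term by term:
(Ia)_6 = 14.0394


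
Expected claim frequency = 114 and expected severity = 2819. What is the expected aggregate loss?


E[S] = E[N] * E[X]
= 114 * 2819
= 321366


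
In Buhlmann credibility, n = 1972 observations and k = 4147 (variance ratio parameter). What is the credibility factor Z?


Z = n / (n + k)
= 1972 / (1972 + 4147)
= 1972 / 6119
= 0.3223


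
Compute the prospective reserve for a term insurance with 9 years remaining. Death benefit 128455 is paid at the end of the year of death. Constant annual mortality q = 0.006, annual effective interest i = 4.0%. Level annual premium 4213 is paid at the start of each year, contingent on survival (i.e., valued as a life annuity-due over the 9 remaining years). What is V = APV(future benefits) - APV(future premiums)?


v = 1/(1+i) = 0.961538
APV(future benefits) per unit = sum_{k=0}^{8} k_p_x * q * v^(k+1) = 0.043625
APV(future benefits) = 128455 * 0.043625 = 5603.794
Life annuity-due factor ä_{x:9} = sum_{k=0}^{8} k_p_x * v^k = 7.561592
APV(future premiums) = 4213 * 7.561592 = 31856.987
V = 5603.794 - 31856.987
= -26253.1929


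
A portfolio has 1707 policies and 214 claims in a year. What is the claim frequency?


frequency = claims / policies
= 214 / 1707
= 0.1254


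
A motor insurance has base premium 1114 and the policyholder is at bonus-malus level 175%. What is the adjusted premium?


adjusted = base * BM_level / 100
= 1114 * 175 / 100
= 1114 * 1.75
= 1949.5


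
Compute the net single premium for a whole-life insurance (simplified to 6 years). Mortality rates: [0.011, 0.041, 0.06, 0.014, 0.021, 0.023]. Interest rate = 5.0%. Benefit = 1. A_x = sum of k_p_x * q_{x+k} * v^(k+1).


v = 0.952381
Year 0: k_p_x=1.0, q=0.011, term=0.010476
Year 1: k_p_x=0.989, q=0.041, term=0.036779
Year 2: k_p_x=0.948451, q=0.06, term=0.049158
Year 3: k_p_x=0.891544, q=0.014, term=0.010269
Year 4: k_p_x=0.879062, q=0.021, term=0.014464
Year 5: k_p_x=0.860602, q=0.023, term=0.01477
A_x = 0.1359


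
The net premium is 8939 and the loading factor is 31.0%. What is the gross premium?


Gross = net * (1 + loading)
= 8939 * (1 + 0.31)
= 8939 * 1.31
= 11710.09


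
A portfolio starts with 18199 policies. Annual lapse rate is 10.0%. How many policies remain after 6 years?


remaining = initial * (1 - lapse)^years
= 18199 * (1 - 0.1)^6
= 18199 * 0.531441
= 9671.6948


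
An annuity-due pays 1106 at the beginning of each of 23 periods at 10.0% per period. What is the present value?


PV_due = PMT * (1-(1+i)^(-n))/i * (1+i)
PV_immediate = 9824.8396
PV_due = 9824.8396 * 1.1
= 10807.3235


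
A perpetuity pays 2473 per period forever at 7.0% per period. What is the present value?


PV = PMT / i
= 2473 / 0.07
= 35328.5714


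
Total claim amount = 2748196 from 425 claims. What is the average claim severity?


severity = total / number
= 2748196 / 425
= 6466.3435


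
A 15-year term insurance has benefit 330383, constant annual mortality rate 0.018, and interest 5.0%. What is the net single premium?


NSP = benefit * sum_{k=0}^{n-1} k_p_x * q * v^(k+1)
With constant q=0.018, v=0.952381
Sum = 0.167745
NSP = 330383 * 0.167745
= 55420.1064


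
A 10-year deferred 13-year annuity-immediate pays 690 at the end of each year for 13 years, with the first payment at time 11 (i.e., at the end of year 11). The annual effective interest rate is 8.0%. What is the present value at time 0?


PV at time 10 of the 13-year annuity-immediate:
a_n = 690 * (1-(1+0.08)^(-13))/0.08 = 5453.6054
Discount back 10 years to time 0:
PV = 5453.6054 * (1+0.08)^(-10)
= 5453.6054 * 0.463193
= 2526.0745


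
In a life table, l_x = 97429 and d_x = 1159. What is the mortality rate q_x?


q_x = d_x / l_x
= 1159 / 97429
= 0.0119


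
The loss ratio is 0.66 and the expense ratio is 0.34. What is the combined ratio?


Combined ratio = loss ratio + expense ratio
= 0.66 + 0.34
= 1.0


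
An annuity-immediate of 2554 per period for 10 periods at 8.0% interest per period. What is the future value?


FV = PMT * ((1+i)^n - 1) / i
= 2554 * ((1.08)^10 - 1) / 0.08
= 2554 * (2.158925 - 1) / 0.08
= 36998.6805


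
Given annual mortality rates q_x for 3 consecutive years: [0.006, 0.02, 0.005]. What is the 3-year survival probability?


p_k = 1 - q_k for each year
Survival = product of (1 - q_k)
= 0.994 * 0.98 * 0.995
= 0.9692


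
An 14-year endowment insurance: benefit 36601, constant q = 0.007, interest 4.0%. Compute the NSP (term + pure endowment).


Term component = 2598.1202
Pure endowment = 14_p_x * v^14 * benefit = 0.906337 * 0.577475 * 36601 = 19156.4787
NSP = 21754.5989


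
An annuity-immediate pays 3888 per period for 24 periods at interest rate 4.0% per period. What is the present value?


PV = PMT * (1 - (1+i)^(-n)) / i
= 3888 * (1 - (1+0.04)^(-24)) / 0.04
= 3888 * (1 - 0.390121) / 0.04
= 3888 * 15.246963
= 59280.1927


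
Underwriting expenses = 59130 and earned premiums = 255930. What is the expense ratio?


Expense ratio = expenses / premiums
= 59130 / 255930
= 0.231


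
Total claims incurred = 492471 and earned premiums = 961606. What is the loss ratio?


Loss ratio = claims / premiums
= 492471 / 961606
= 0.5121


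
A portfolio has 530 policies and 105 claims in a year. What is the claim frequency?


frequency = claims / policies
= 105 / 530
= 0.1981


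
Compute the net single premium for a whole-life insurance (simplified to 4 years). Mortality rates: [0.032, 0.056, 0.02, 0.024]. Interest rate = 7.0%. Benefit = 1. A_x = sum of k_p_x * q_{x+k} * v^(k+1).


v = 0.934579
Year 0: k_p_x=1.0, q=0.032, term=0.029907
Year 1: k_p_x=0.968, q=0.056, term=0.047347
Year 2: k_p_x=0.913792, q=0.02, term=0.014919
Year 3: k_p_x=0.895516, q=0.024, term=0.016396
A_x = 0.1086


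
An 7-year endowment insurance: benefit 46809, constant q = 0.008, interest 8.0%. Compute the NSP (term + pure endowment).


Term component = 1908.1528
Pure endowment = 7_p_x * v^7 * benefit = 0.945326 * 0.58349 * 46809 = 25819.3188
NSP = 27727.4716


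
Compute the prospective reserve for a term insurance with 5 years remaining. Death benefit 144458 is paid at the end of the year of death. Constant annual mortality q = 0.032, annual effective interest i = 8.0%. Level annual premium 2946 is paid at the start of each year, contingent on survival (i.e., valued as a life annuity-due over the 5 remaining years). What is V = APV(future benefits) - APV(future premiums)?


v = 1/(1+i) = 0.925926
APV(future benefits) per unit = sum_{k=0}^{4} k_p_x * q * v^(k+1) = 0.120446
APV(future benefits) = 144458 * 0.120446 = 17399.3639
Life annuity-due factor ä_{x:5} = sum_{k=0}^{4} k_p_x * v^k = 4.065047
APV(future premiums) = 2946 * 4.065047 = 11975.6279
V = 17399.3639 - 11975.6279
= 5423.736


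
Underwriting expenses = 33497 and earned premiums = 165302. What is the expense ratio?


Expense ratio = expenses / premiums
= 33497 / 165302
= 0.2026


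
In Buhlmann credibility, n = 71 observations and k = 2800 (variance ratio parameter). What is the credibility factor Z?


Z = n / (n + k)
= 71 / (71 + 2800)
= 71 / 2871
= 0.0247


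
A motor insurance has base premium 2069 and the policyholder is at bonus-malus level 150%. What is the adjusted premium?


adjusted = base * BM_level / 100
= 2069 * 150 / 100
= 2069 * 1.5
= 3103.5


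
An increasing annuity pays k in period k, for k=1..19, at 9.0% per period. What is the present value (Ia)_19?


(Ia)_n = sum_{k=1}^{n} k * v^k, v = 1/(1+i)
v = 0.917431
Sum computed term by term:
(Ia)_19 = 67.3369


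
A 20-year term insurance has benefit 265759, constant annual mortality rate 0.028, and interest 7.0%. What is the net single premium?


NSP = benefit * sum_{k=0}^{n-1} k_p_x * q * v^(k+1)
With constant q=0.028, v=0.934579
Sum = 0.243875
NSP = 265759 * 0.243875
= 64812.0417


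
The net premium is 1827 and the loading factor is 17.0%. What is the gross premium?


Gross = net * (1 + loading)
= 1827 * (1 + 0.17)
= 1827 * 1.17
= 2137.59


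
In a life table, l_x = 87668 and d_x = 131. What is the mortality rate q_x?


q_x = d_x / l_x
= 131 / 87668
= 0.0015


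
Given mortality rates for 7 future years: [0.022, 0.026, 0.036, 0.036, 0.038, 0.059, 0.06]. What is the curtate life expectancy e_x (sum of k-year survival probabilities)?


e_x = sum_{k=1}^{n} k_p_x
k_p_x values:
  1_p_x = 0.978
  2_p_x = 0.952572
  3_p_x = 0.918279
  4_p_x = 0.885221
  5_p_x = 0.851583
  6_p_x = 0.80134
  7_p_x = 0.753259
e_x = 6.1403


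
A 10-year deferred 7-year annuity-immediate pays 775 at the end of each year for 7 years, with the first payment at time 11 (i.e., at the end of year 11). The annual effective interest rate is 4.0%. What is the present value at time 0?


PV at time 10 of the 7-year annuity-immediate:
a_n = 775 * (1-(1+0.04)^(-7))/0.04 = 4651.5924
Discount back 10 years to time 0:
PV = 4651.5924 * (1+0.04)^(-10)
= 4651.5924 * 0.675564
= 3142.4491


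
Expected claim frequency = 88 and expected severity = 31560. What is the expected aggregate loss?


E[S] = E[N] * E[X]
= 88 * 31560
= 2.7773e+06


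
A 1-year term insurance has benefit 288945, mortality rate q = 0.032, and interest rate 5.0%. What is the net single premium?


NSP = benefit * q * v
v = 1/(1+i) = 0.952381
NSP = 288945 * 0.032 * 0.952381
= 8805.9429


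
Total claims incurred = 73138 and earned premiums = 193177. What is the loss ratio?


Loss ratio = claims / premiums
= 73138 / 193177
= 0.3786


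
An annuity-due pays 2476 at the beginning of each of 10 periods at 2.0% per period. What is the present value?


PV_due = PMT * (1-(1+i)^(-n))/i * (1+i)
PV_immediate = 22240.8805
PV_due = 22240.8805 * 1.02
= 22685.6981


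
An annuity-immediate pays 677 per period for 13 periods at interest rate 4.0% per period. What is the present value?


PV = PMT * (1 - (1+i)^(-n)) / i
= 677 * (1 - (1+0.04)^(-13)) / 0.04
= 677 * (1 - 0.600574) / 0.04
= 677 * 9.985648
= 6760.2836


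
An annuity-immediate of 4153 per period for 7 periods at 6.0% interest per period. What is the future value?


FV = PMT * ((1+i)^n - 1) / i
= 4153 * ((1.06)^7 - 1) / 0.06
= 4153 * (1.50363 - 1) / 0.06
= 34859.6078


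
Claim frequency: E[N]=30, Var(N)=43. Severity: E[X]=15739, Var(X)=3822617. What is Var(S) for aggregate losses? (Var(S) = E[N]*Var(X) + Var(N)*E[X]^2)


Var(S) = E[N]*Var(X) + Var(N)*E[X]^2
= 30*3822617 + 43*15739^2
= 114678510 + 10651793203
= 1.0766e+10


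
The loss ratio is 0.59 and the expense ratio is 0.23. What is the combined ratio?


Combined ratio = loss ratio + expense ratio
= 0.59 + 0.23
= 0.82


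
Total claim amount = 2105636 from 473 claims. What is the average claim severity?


severity = total / number
= 2105636 / 473
= 4451.6617


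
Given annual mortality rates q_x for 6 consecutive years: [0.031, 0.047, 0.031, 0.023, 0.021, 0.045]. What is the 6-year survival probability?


p_k = 1 - q_k for each year
Survival = product of (1 - q_k)
= 0.969 * 0.953 * 0.969 * 0.977 * 0.979 * 0.955
= 0.8174


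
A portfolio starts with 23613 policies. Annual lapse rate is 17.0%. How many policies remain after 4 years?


remaining = initial * (1 - lapse)^years
= 23613 * (1 - 0.17)^4
= 23613 * 0.474583
= 11206.3333


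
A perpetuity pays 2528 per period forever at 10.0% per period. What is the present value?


PV = PMT / i
= 2528 / 0.1
= 25280.0


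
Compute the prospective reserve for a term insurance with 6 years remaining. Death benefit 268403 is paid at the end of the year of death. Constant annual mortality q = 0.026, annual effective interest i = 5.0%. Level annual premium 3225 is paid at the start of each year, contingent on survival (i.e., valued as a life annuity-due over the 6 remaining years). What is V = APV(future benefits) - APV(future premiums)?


v = 1/(1+i) = 0.952381
APV(future benefits) per unit = sum_{k=0}^{5} k_p_x * q * v^(k+1) = 0.124145
APV(future benefits) = 268403 * 0.124145 = 33320.8394
Life annuity-due factor ä_{x:6} = sum_{k=0}^{5} k_p_x * v^k = 5.01354
APV(future premiums) = 3225 * 5.01354 = 16168.6678
V = 33320.8394 - 16168.6678
= 17152.1716


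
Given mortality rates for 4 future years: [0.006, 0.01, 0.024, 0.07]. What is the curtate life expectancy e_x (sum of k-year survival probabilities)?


e_x = sum_{k=1}^{n} k_p_x
k_p_x values:
  1_p_x = 0.994
  2_p_x = 0.98406
  3_p_x = 0.960443
  4_p_x = 0.893212
e_x = 3.8317


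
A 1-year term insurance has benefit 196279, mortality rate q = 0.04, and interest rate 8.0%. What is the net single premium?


NSP = benefit * q * v
v = 1/(1+i) = 0.925926
NSP = 196279 * 0.04 * 0.925926
= 7269.5926


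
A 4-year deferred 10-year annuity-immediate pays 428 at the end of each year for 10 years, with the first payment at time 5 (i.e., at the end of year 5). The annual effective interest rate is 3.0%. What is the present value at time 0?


PV at time 4 of the 10-year annuity-immediate:
a_n = 428 * (1-(1+0.03)^(-10))/0.03 = 3650.9268
Discount back 4 years to time 0:
PV = 3650.9268 * (1+0.03)^(-4)
= 3650.9268 * 0.888487
= 3243.8012


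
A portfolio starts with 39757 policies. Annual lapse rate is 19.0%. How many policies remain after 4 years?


remaining = initial * (1 - lapse)^years
= 39757 * (1 - 0.19)^4
= 39757 * 0.430467
= 17114.0849


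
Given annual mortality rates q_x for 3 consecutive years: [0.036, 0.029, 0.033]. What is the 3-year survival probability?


p_k = 1 - q_k for each year
Survival = product of (1 - q_k)
= 0.964 * 0.971 * 0.967
= 0.9052


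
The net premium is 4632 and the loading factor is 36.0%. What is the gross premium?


Gross = net * (1 + loading)
= 4632 * (1 + 0.36)
= 4632 * 1.36
= 6299.52


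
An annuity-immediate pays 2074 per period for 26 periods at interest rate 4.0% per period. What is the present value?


PV = PMT * (1 - (1+i)^(-n)) / i
= 2074 * (1 - (1+0.04)^(-26)) / 0.04
= 2074 * (1 - 0.360689) / 0.04
= 2074 * 15.982769
= 33148.2633


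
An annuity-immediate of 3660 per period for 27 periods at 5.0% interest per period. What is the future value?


FV = PMT * ((1+i)^n - 1) / i
= 3660 * ((1.05)^27 - 1) / 0.05
= 3660 * (3.733456 - 1) / 0.05
= 200089.0028


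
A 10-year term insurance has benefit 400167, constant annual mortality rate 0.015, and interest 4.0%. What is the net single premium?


NSP = benefit * sum_{k=0}^{n-1} k_p_x * q * v^(k+1)
With constant q=0.015, v=0.961538
Sum = 0.114326
NSP = 400167 * 0.114326
= 45749.6654


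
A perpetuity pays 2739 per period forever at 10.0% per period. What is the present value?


PV = PMT / i
= 2739 / 0.1
= 27390.0


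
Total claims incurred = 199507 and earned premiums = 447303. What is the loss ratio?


Loss ratio = claims / premiums
= 199507 / 447303
= 0.446


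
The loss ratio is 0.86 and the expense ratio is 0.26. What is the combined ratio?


Combined ratio = loss ratio + expense ratio
= 0.86 + 0.26
= 1.12


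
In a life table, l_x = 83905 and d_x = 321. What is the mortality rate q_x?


q_x = d_x / l_x
= 321 / 83905
= 0.0038


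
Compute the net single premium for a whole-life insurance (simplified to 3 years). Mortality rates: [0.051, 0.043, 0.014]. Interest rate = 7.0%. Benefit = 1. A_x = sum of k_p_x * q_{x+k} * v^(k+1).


v = 0.934579
Year 0: k_p_x=1.0, q=0.051, term=0.047664
Year 1: k_p_x=0.949, q=0.043, term=0.035642
Year 2: k_p_x=0.908193, q=0.014, term=0.010379
A_x = 0.0937


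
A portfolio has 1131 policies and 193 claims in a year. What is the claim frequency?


frequency = claims / policies
= 193 / 1131
= 0.1706


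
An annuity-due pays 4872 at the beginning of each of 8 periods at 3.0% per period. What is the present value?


PV_due = PMT * (1-(1+i)^(-n))/i * (1+i)
PV_immediate = 34199.9403
PV_due = 34199.9403 * 1.03
= 35225.9386


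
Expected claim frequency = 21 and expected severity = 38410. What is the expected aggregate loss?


E[S] = E[N] * E[X]
= 21 * 38410
= 806610


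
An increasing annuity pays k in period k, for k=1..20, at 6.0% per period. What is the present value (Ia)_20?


(Ia)_n = sum_{k=1}^{n} k * v^k, v = 1/(1+i)
v = 0.943396
Sum computed term by term:
(Ia)_20 = 98.7004


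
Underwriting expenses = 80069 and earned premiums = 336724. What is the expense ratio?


Expense ratio = expenses / premiums
= 80069 / 336724
= 0.2378


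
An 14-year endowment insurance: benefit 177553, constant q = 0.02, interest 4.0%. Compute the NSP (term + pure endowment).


Term component = 33426.7526
Pure endowment = 14_p_x * v^14 * benefit = 0.753642 * 0.577475 * 177553 = 77272.7422
NSP = 110699.4948


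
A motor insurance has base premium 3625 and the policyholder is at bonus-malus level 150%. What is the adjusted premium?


adjusted = base * BM_level / 100
= 3625 * 150 / 100
= 3625 * 1.5
= 5437.5


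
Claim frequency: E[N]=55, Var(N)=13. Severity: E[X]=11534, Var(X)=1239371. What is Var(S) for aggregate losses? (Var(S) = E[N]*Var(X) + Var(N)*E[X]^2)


Var(S) = E[N]*Var(X) + Var(N)*E[X]^2
= 55*1239371 + 13*11534^2
= 68165405 + 1729431028
= 1.7976e+09


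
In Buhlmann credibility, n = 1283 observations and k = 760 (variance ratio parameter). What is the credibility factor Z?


Z = n / (n + k)
= 1283 / (1283 + 760)
= 1283 / 2043
= 0.628


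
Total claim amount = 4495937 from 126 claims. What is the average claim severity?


severity = total / number
= 4495937 / 126
= 35682.0397


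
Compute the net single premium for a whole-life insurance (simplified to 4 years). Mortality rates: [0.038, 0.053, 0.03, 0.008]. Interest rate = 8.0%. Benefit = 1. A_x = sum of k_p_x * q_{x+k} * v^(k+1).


v = 0.925926
Year 0: k_p_x=1.0, q=0.038, term=0.035185
Year 1: k_p_x=0.962, q=0.053, term=0.043712
Year 2: k_p_x=0.911014, q=0.03, term=0.021696
Year 3: k_p_x=0.883684, q=0.008, term=0.005196
A_x = 0.1058


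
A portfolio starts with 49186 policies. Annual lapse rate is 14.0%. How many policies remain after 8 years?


remaining = initial * (1 - lapse)^years
= 49186 * (1 - 0.14)^8
= 49186 * 0.299218
= 14717.333


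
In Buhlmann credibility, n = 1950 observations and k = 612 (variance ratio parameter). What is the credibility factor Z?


Z = n / (n + k)
= 1950 / (1950 + 612)
= 1950 / 2562
= 0.7611


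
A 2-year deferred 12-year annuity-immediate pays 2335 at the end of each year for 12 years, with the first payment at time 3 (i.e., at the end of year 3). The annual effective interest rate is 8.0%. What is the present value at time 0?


PV at time 2 of the 12-year annuity-immediate:
a_n = 2335 * (1-(1+0.08)^(-12))/0.08 = 17596.7422
Discount back 2 years to time 0:
PV = 17596.7422 * (1+0.08)^(-2)
= 17596.7422 * 0.857339
= 15086.3702


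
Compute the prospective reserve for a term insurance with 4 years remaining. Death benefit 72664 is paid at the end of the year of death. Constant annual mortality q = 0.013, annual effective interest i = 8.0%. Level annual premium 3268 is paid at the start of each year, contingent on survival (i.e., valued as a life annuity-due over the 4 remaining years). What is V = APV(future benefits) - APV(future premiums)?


v = 1/(1+i) = 0.925926
APV(future benefits) per unit = sum_{k=0}^{3} k_p_x * q * v^(k+1) = 0.042278
APV(future benefits) = 72664 * 0.042278 = 3072.1141
Life annuity-due factor ä_{x:4} = sum_{k=0}^{3} k_p_x * v^k = 3.512355
APV(future premiums) = 3268 * 3.512355 = 11478.3771
V = 3072.1141 - 11478.3771
= -8406.263


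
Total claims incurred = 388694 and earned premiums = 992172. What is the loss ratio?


Loss ratio = claims / premiums
= 388694 / 992172
= 0.3918


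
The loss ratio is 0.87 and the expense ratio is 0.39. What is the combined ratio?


Combined ratio = loss ratio + expense ratio
= 0.87 + 0.39
= 1.26


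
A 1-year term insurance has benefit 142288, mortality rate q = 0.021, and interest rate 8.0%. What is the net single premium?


NSP = benefit * q * v
v = 1/(1+i) = 0.925926
NSP = 142288 * 0.021 * 0.925926
= 2766.7111


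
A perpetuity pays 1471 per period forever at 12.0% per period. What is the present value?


PV = PMT / i
= 1471 / 0.12
= 12258.3333


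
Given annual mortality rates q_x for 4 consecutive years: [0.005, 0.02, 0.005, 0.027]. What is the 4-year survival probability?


p_k = 1 - q_k for each year
Survival = product of (1 - q_k)
= 0.995 * 0.98 * 0.995 * 0.973
= 0.944


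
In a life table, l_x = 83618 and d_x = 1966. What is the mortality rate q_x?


q_x = d_x / l_x
= 1966 / 83618
= 0.0235


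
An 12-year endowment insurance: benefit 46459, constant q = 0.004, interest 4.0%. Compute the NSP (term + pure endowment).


Term component = 1709.4072
Pure endowment = 12_p_x * v^12 * benefit = 0.953042 * 0.624597 * 46459 = 27655.5212
NSP = 29364.9283


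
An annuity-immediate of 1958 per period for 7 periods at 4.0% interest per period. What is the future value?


FV = PMT * ((1+i)^n - 1) / i
= 1958 * ((1.04)^7 - 1) / 0.04
= 1958 * (1.315932 - 1) / 0.04
= 15464.8606


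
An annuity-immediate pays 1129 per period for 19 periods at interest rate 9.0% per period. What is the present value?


PV = PMT * (1 - (1+i)^(-n)) / i
= 1129 * (1 - (1+0.09)^(-19)) / 0.09
= 1129 * (1 - 0.19449) / 0.09
= 1129 * 8.950115
= 10104.6796


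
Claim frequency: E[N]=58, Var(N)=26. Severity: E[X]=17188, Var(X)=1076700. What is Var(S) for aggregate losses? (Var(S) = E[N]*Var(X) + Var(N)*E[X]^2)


Var(S) = E[N]*Var(X) + Var(N)*E[X]^2
= 58*1076700 + 26*17188^2
= 62448600 + 7681110944
= 7.7436e+09


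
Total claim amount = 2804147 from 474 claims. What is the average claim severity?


severity = total / number
= 2804147 / 474
= 5915.9219


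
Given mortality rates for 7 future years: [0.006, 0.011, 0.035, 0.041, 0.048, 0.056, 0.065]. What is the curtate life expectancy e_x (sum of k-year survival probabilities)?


e_x = sum_{k=1}^{n} k_p_x
k_p_x values:
  1_p_x = 0.994
  2_p_x = 0.983066
  3_p_x = 0.948659
  4_p_x = 0.909764
  5_p_x = 0.866095
  6_p_x = 0.817594
  7_p_x = 0.76445
e_x = 6.2836


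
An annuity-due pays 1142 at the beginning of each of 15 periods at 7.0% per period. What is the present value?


PV_due = PMT * (1-(1+i)^(-n))/i * (1+i)
PV_immediate = 10401.2378
PV_due = 10401.2378 * 1.07
= 11129.3244


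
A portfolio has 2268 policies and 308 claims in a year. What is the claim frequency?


frequency = claims / policies
= 308 / 2268
= 0.1358


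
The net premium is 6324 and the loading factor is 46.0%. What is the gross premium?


Gross = net * (1 + loading)
= 6324 * (1 + 0.46)
= 6324 * 1.46
= 9233.04


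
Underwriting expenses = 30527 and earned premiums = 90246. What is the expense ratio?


Expense ratio = expenses / premiums
= 30527 / 90246
= 0.3383


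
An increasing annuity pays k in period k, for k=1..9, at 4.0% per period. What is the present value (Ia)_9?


(Ia)_n = sum_{k=1}^{n} k * v^k, v = 1/(1+i)
v = 0.961538
Sum computed term by term:
(Ia)_9 = 35.2366


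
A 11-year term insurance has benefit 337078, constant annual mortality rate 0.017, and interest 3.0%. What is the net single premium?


NSP = benefit * sum_{k=0}^{n-1} k_p_x * q * v^(k+1)
With constant q=0.017, v=0.970874
Sum = 0.145316
NSP = 337078 * 0.145316
= 48982.6801


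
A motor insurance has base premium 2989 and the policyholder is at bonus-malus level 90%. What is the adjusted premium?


adjusted = base * BM_level / 100
= 2989 * 90 / 100
= 2989 * 0.9
= 2690.1


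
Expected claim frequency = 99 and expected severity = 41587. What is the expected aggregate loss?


E[S] = E[N] * E[X]
= 99 * 41587
= 4.1171e+06


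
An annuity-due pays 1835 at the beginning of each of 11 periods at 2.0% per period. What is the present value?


PV_due = PMT * (1-(1+i)^(-n))/i * (1+i)
PV_immediate = 17958.8662
PV_due = 17958.8662 * 1.02
= 18318.0435


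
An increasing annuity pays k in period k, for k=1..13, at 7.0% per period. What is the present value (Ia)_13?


(Ia)_n = sum_{k=1}^{n} k * v^k, v = 1/(1+i)
v = 0.934579
Sum computed term by term:
(Ia)_13 = 50.6878


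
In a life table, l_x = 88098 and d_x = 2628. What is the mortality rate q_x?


q_x = d_x / l_x
= 2628 / 88098
= 0.0298


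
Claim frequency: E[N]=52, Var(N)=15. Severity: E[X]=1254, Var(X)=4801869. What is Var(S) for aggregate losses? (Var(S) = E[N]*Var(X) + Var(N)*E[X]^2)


Var(S) = E[N]*Var(X) + Var(N)*E[X]^2
= 52*4801869 + 15*1254^2
= 249697188 + 23587740
= 2.7328e+08


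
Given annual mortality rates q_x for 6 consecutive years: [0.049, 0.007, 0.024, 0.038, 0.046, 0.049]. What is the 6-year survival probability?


p_k = 1 - q_k for each year
Survival = product of (1 - q_k)
= 0.951 * 0.993 * 0.976 * 0.962 * 0.954 * 0.951
= 0.8044


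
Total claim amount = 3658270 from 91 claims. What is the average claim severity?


severity = total / number
= 3658270 / 91
= 40200.7692


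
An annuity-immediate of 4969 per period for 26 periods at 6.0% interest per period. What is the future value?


FV = PMT * ((1+i)^n - 1) / i
= 4969 * ((1.06)^26 - 1) / 0.06
= 4969 * (4.549383 - 1) / 0.06
= 293948.0657


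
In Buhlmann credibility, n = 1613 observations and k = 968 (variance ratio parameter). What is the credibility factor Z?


Z = n / (n + k)
= 1613 / (1613 + 968)
= 1613 / 2581
= 0.625


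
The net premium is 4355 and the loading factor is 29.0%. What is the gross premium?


Gross = net * (1 + loading)
= 4355 * (1 + 0.29)
= 4355 * 1.29
= 5617.95


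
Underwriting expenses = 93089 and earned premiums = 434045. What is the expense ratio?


Expense ratio = expenses / premiums
= 93089 / 434045
= 0.2145


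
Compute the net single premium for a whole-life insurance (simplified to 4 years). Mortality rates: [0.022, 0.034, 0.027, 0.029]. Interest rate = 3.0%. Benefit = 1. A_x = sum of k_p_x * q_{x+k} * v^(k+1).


v = 0.970874
Year 0: k_p_x=1.0, q=0.022, term=0.021359
Year 1: k_p_x=0.978, q=0.034, term=0.031343
Year 2: k_p_x=0.944748, q=0.027, term=0.023344
Year 3: k_p_x=0.91924, q=0.029, term=0.023685
A_x = 0.0997


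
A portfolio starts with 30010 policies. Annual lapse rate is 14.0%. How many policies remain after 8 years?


remaining = initial * (1 - lapse)^years
= 30010 * (1 - 0.14)^8
= 30010 * 0.299218
= 8979.53


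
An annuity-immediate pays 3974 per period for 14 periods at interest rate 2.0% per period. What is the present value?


PV = PMT * (1 - (1+i)^(-n)) / i
= 3974 * (1 - (1+0.02)^(-14)) / 0.02
= 3974 * (1 - 0.757875) / 0.02
= 3974 * 12.106249
= 48110.2326


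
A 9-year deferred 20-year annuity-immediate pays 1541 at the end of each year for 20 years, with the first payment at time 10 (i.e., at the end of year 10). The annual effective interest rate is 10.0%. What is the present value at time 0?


PV at time 9 of the 20-year annuity-immediate:
a_n = 1541 * (1-(1+0.1)^(-20))/0.1 = 13119.4017
Discount back 9 years to time 0:
PV = 13119.4017 * (1+0.1)^(-9)
= 13119.4017 * 0.424098
= 5563.907


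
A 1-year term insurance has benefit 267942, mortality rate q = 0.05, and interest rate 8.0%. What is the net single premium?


NSP = benefit * q * v
v = 1/(1+i) = 0.925926
NSP = 267942 * 0.05 * 0.925926
= 12404.7222


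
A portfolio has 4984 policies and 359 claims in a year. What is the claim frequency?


frequency = claims / policies
= 359 / 4984
= 0.072


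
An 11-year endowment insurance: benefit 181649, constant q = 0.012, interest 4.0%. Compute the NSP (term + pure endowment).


Term component = 18075.4689
Pure endowment = 11_p_x * v^11 * benefit = 0.875642 * 0.649581 * 181649 = 103321.968
NSP = 121397.4369


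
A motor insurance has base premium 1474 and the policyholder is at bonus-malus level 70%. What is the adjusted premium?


adjusted = base * BM_level / 100
= 1474 * 70 / 100
= 1474 * 0.7
= 1031.8


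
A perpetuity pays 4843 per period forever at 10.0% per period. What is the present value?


PV = PMT / i
= 4843 / 0.1
= 48430.0


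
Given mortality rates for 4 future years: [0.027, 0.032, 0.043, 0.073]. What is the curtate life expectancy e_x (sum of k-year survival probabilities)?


e_x = sum_{k=1}^{n} k_p_x
k_p_x values:
  1_p_x = 0.973
  2_p_x = 0.941864
  3_p_x = 0.901364
  4_p_x = 0.835564
e_x = 3.6518


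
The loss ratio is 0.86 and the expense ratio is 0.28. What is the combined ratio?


Combined ratio = loss ratio + expense ratio
= 0.86 + 0.28
= 1.14


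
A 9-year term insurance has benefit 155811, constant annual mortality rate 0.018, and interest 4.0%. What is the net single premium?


NSP = benefit * sum_{k=0}^{n-1} k_p_x * q * v^(k+1)
With constant q=0.018, v=0.961538
Sum = 0.125185
NSP = 155811 * 0.125185
= 19505.1283


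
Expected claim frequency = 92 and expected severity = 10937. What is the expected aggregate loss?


E[S] = E[N] * E[X]
= 92 * 10937
= 1.0062e+06


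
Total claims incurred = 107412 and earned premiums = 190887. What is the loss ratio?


Loss ratio = claims / premiums
= 107412 / 190887
= 0.5627


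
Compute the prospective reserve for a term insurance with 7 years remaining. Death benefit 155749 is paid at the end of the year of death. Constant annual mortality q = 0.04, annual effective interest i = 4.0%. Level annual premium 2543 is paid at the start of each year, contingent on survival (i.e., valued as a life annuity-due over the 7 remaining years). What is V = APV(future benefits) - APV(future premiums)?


v = 1/(1+i) = 0.961538
APV(future benefits) per unit = sum_{k=0}^{6} k_p_x * q * v^(k+1) = 0.214481
APV(future benefits) = 155749 * 0.214481 = 33405.176
Life annuity-due factor ä_{x:7} = sum_{k=0}^{6} k_p_x * v^k = 5.576502
APV(future premiums) = 2543 * 5.576502 = 14181.044
V = 33405.176 - 14181.044
= 19224.132


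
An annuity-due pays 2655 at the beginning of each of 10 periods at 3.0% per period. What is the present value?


PV_due = PMT * (1-(1+i)^(-n))/i * (1+i)
PV_immediate = 22647.6885
PV_due = 22647.6885 * 1.03
= 23327.1192


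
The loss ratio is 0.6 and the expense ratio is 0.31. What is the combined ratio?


Combined ratio = loss ratio + expense ratio
= 0.6 + 0.31
= 0.91


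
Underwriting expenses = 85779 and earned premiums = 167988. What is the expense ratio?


Expense ratio = expenses / premiums
= 85779 / 167988
= 0.5106


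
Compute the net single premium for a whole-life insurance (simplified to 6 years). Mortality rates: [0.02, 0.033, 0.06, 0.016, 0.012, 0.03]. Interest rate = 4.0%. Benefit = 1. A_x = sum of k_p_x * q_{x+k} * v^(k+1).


v = 0.961538
Year 0: k_p_x=1.0, q=0.02, term=0.019231
Year 1: k_p_x=0.98, q=0.033, term=0.0299
Year 2: k_p_x=0.94766, q=0.06, term=0.050548
Year 3: k_p_x=0.8908, q=0.016, term=0.012183
Year 4: k_p_x=0.876548, q=0.012, term=0.008645
Year 5: k_p_x=0.866029, q=0.03, term=0.020533
A_x = 0.141


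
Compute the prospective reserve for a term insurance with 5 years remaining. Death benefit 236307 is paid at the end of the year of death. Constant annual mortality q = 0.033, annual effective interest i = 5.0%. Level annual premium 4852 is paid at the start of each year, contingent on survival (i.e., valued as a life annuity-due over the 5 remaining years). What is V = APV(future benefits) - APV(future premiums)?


v = 1/(1+i) = 0.952381
APV(future benefits) per unit = sum_{k=0}^{4} k_p_x * q * v^(k+1) = 0.134187
APV(future benefits) = 236307 * 0.134187 = 31709.2687
Life annuity-due factor ä_{x:5} = sum_{k=0}^{4} k_p_x * v^k = 4.269578
APV(future premiums) = 4852 * 4.269578 = 20715.9947
V = 31709.2687 - 20715.9947
= 10993.274


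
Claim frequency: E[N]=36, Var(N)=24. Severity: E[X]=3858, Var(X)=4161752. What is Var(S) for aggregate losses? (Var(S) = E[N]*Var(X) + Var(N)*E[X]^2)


Var(S) = E[N]*Var(X) + Var(N)*E[X]^2
= 36*4161752 + 24*3858^2
= 149823072 + 357219936
= 5.0704e+08


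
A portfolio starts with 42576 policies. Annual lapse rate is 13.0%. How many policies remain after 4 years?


remaining = initial * (1 - lapse)^years
= 42576 * (1 - 0.13)^4
= 42576 * 0.572898
= 24391.6886


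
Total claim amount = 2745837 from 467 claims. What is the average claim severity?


severity = total / number
= 2745837 / 467
= 5879.7366


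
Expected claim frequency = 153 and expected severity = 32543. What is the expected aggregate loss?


E[S] = E[N] * E[X]
= 153 * 32543
= 4.9791e+06


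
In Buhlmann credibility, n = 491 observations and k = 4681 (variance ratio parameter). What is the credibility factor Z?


Z = n / (n + k)
= 491 / (491 + 4681)
= 491 / 5172
= 0.0949
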